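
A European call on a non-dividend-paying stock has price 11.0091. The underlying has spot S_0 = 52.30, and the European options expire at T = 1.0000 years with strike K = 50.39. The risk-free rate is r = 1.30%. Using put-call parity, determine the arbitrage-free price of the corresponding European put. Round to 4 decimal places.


Answer: Put price = 8.4483

Derivation:
Put-call parity: C - P = S_0 * exp(-qT) - K * exp(-rT).
S_0 * exp(-qT) = 52.3000 * 1.00000000 = 52.30000000
K * exp(-rT) = 50.3900 * 0.98708414 = 49.73916956
P = C - S*exp(-qT) + K*exp(-rT)
P = 11.0091 - 52.30000000 + 49.73916956 = 8.4483


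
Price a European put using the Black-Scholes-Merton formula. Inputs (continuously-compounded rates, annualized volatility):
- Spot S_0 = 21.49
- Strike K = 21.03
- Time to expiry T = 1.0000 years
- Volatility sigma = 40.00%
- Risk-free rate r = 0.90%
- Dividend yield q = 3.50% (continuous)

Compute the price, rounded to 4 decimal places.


d1 = (ln(S/K) + (r - q + 0.5*sigma^2) * T) / (sigma * sqrt(T)) = 0.18909430
d2 = d1 - sigma * sqrt(T) = -0.21090570
exp(-rT) = 0.99104038; exp(-qT) = 0.96560542
P = K * exp(-rT) * N(-d2) - S_0 * exp(-qT) * N(-d1)
N(-d1) = 0.42500945; N(-d2) = 0.58351957
P = 21.0300 * 0.99104038 * 0.58351957 - 21.4900 * 0.96560542 * 0.42500945 = 3.3422

Answer: Price = 3.3422


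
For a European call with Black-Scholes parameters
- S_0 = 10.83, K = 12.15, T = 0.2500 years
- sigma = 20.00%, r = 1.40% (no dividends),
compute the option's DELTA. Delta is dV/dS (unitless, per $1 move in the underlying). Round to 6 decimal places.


Answer: Delta = 0.143417

Derivation:
d1 = -1.0650910877; d2 = -1.1650910877
phi(d1) = 0.2262424548; exp(-qT) = 1.0000000000; exp(-rT) = 0.9965061179
N(d1) = 0.1434173560
Delta = exp(-qT) * N(d1) = 1.0000000000 * 0.1434173560 = 0.143417


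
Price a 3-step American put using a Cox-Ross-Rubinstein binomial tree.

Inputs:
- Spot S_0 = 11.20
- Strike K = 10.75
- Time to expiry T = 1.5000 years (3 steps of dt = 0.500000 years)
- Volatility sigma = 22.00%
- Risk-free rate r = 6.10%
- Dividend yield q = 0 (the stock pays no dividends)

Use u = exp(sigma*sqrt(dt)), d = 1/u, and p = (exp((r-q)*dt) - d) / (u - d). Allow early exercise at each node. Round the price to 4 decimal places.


dt = T/N = 0.500000
u = exp(sigma*sqrt(dt)) = 1.168316; d = 1/u = 0.855933
p = (exp((r-q)*dt) - d) / (u - d) = 0.560328
Discount per step: exp(-r*dt) = 0.969960
Stock lattice S(k, i) with i counting down-moves:
  k=0: S(0,0) = 11.2000
  k=1: S(1,0) = 13.0851; S(1,1) = 9.5864
  k=2: S(2,0) = 15.2876; S(2,1) = 11.2000; S(2,2) = 8.2054
  k=3: S(3,0) = 17.8607; S(3,1) = 13.0851; S(3,2) = 9.5864; S(3,3) = 7.0232
Terminal payoffs V(N, i) = max(K - S_T, 0):
  V(3,0) = 0.000000; V(3,1) = 0.000000; V(3,2) = 1.163553; V(3,3) = 3.726769
Backward induction: V(k, i) = exp(-r*dt) * [p * V(k+1, i) + (1-p) * V(k+1, i+1)]; then take max(V_cont, immediate exercise) for American.
  V(2,0) = exp(-r*dt) * [p*0.000000 + (1-p)*0.000000] = 0.000000; exercise = 0.000000; V(2,0) = max -> 0.000000
  V(2,1) = exp(-r*dt) * [p*0.000000 + (1-p)*1.163553] = 0.496214; exercise = 0.000000; V(2,1) = max -> 0.496214
  V(2,2) = exp(-r*dt) * [p*1.163553 + (1-p)*3.726769] = 2.221721; exercise = 2.544647; V(2,2) = max -> 2.544647
  V(1,0) = exp(-r*dt) * [p*0.000000 + (1-p)*0.496214] = 0.211618; exercise = 0.000000; V(1,0) = max -> 0.211618
  V(1,1) = exp(-r*dt) * [p*0.496214 + (1-p)*2.544647] = 1.354892; exercise = 1.163553; V(1,1) = max -> 1.354892
  V(0,0) = exp(-r*dt) * [p*0.211618 + (1-p)*1.354892] = 0.692826; exercise = 0.000000; V(0,0) = max -> 0.692826

Answer: Price = V(0,0) = 0.6928


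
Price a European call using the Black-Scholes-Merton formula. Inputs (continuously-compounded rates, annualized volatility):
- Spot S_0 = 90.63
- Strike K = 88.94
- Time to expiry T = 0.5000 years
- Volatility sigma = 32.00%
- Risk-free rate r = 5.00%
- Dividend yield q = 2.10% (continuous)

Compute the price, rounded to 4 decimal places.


Answer: Price = 9.5014

Derivation:
d1 = (ln(S/K) + (r - q + 0.5*sigma^2) * T) / (sigma * sqrt(T)) = 0.26040665
d2 = d1 - sigma * sqrt(T) = 0.03413248
exp(-rT) = 0.97530991; exp(-qT) = 0.98955493
C = S_0 * exp(-qT) * N(d1) - K * exp(-rT) * N(d2)
N(d1) = 0.60272494; N(d2) = 0.51361425
C = 90.6300 * 0.98955493 * 0.60272494 - 88.9400 * 0.97530991 * 0.51361425 = 9.5014


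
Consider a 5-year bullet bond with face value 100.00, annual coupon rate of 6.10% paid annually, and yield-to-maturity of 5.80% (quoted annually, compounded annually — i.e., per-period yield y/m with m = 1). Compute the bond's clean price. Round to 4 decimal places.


Coupon per period c = face * coupon_rate / m = 6.100000
Periods per year m = 1; per-period yield y/m = 0.058000
Number of cashflows N = 5
Cashflows (t years, CF_t, discount factor 1/(1+y/m)^(m*t), PV):
  t = 1.0000: CF_t = 6.100000, DF = 0.945180, PV = 5.765595
  t = 2.0000: CF_t = 6.100000, DF = 0.893364, PV = 5.449523
  t = 3.0000: CF_t = 6.100000, DF = 0.844390, PV = 5.150778
  t = 4.0000: CF_t = 6.100000, DF = 0.798100, PV = 4.868410
  t = 5.0000: CF_t = 106.100000, DF = 0.754348, PV = 80.036308
Price P = sum_t PV_t = 101.270615

Answer: Price = 101.2706


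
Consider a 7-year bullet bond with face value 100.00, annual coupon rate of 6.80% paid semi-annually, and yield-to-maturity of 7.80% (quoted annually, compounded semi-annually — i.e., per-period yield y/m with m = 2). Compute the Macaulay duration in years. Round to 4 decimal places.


Answer: Macaulay duration = 5.6409 years

Derivation:
Coupon per period c = face * coupon_rate / m = 3.400000
Periods per year m = 2; per-period yield y/m = 0.039000
Number of cashflows N = 14
Cashflows (t years, CF_t, discount factor 1/(1+y/m)^(m*t), PV):
  t = 0.5000: CF_t = 3.400000, DF = 0.962464, PV = 3.272377
  t = 1.0000: CF_t = 3.400000, DF = 0.926337, PV = 3.149545
  t = 1.5000: CF_t = 3.400000, DF = 0.891566, PV = 3.031323
  t = 2.0000: CF_t = 3.400000, DF = 0.858100, PV = 2.917539
  t = 2.5000: CF_t = 3.400000, DF = 0.825890, PV = 2.808026
  t = 3.0000: CF_t = 3.400000, DF = 0.794889, PV = 2.702624
  t = 3.5000: CF_t = 3.400000, DF = 0.765052, PV = 2.601178
  t = 4.0000: CF_t = 3.400000, DF = 0.736335, PV = 2.503540
  t = 4.5000: CF_t = 3.400000, DF = 0.708696, PV = 2.409567
  t = 5.0000: CF_t = 3.400000, DF = 0.682094, PV = 2.319121
  t = 5.5000: CF_t = 3.400000, DF = 0.656491, PV = 2.232070
  t = 6.0000: CF_t = 3.400000, DF = 0.631849, PV = 2.148287
  t = 6.5000: CF_t = 3.400000, DF = 0.608132, PV = 2.067649
  t = 7.0000: CF_t = 103.400000, DF = 0.585305, PV = 60.520551
Price P = sum_t PV_t = 94.683399
Macaulay numerator sum_t t * PV_t:
  t * PV_t at t = 0.5000: 1.636189
  t * PV_t at t = 1.0000: 3.149545
  t * PV_t at t = 1.5000: 4.546985
  t * PV_t at t = 2.0000: 5.835079
  t * PV_t at t = 2.5000: 7.020066
  t * PV_t at t = 3.0000: 8.107872
  t * PV_t at t = 3.5000: 9.104123
  t * PV_t at t = 4.0000: 10.014160
  t * PV_t at t = 4.5000: 10.843051
  t * PV_t at t = 5.0000: 11.595606
  t * PV_t at t = 5.5000: 12.276387
  t * PV_t at t = 6.0000: 12.889723
  t * PV_t at t = 6.5000: 13.439718
  t * PV_t at t = 7.0000: 423.643857
Macaulay duration D = (sum_t t * PV_t) / P = 534.102361 / 94.683399 = 5.640929


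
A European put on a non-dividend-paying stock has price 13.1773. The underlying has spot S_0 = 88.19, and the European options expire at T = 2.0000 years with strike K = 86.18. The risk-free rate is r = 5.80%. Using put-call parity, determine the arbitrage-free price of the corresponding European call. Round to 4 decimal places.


Answer: Call price = 24.6261

Derivation:
Put-call parity: C - P = S_0 * exp(-qT) - K * exp(-rT).
S_0 * exp(-qT) = 88.1900 * 1.00000000 = 88.19000000
K * exp(-rT) = 86.1800 * 0.89047522 = 76.74115474
C = P + S*exp(-qT) - K*exp(-rT)
C = 13.1773 + 88.19000000 - 76.74115474 = 24.6261


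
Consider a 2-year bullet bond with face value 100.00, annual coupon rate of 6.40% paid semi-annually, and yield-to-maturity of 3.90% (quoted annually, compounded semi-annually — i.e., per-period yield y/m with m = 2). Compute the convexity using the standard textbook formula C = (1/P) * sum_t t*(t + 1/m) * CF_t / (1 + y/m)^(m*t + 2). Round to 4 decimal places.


Answer: Convexity = 4.5264

Derivation:
Coupon per period c = face * coupon_rate / m = 3.200000
Periods per year m = 2; per-period yield y/m = 0.019500
Number of cashflows N = 4
Cashflows (t years, CF_t, discount factor 1/(1+y/m)^(m*t), PV):
  t = 0.5000: CF_t = 3.200000, DF = 0.980873, PV = 3.138794
  t = 1.0000: CF_t = 3.200000, DF = 0.962112, PV = 3.078758
  t = 1.5000: CF_t = 3.200000, DF = 0.943709, PV = 3.019870
  t = 2.0000: CF_t = 103.200000, DF = 0.925659, PV = 95.528020
Price P = sum_t PV_t = 104.765442
Convexity numerator sum_t t*(t + 1/m) * CF_t / (1+y/m)^(m*t + 2):
  t = 0.5000: term = 1.509935
  t = 1.0000: term = 4.443164
  t = 1.5000: term = 8.716358
  t = 2.0000: term = 459.543175
Convexity = (1/P) * sum = 474.212633 / 104.765442 = 4.526422


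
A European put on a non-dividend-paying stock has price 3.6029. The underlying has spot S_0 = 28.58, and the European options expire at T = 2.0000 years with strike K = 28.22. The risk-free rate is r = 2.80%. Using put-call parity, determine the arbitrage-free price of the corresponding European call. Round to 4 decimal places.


Put-call parity: C - P = S_0 * exp(-qT) - K * exp(-rT).
S_0 * exp(-qT) = 28.5800 * 1.00000000 = 28.58000000
K * exp(-rT) = 28.2200 * 0.94553914 = 26.68311441
C = P + S*exp(-qT) - K*exp(-rT)
C = 3.6029 + 28.58000000 - 26.68311441 = 5.4998

Answer: Call price = 5.4998


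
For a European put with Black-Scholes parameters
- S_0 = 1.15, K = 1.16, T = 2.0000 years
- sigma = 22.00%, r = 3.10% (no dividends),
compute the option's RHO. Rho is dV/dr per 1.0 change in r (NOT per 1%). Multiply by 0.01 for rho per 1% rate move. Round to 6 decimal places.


d1 = 0.3270109717; d2 = 0.0158839879
phi(d1) = 0.3781718258; exp(-qT) = 1.0000000000; exp(-rT) = 0.9398828868
N(-d2) = 0.4936634721
Rho = -K*T*exp(-rT)*N(-d2) = -1.1600 * 2.0000 * 0.9398828868 * 0.4936634721 = -1.076447

Answer: Rho = -1.076447


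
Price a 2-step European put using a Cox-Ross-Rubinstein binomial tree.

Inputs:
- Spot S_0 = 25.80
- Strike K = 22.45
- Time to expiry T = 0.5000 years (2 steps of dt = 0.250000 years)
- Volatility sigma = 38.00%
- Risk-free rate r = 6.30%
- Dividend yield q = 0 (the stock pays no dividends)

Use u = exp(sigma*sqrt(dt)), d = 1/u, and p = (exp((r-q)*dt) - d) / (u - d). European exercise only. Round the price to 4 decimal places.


Answer: Price = V(0,0) = 1.1917

Derivation:
dt = T/N = 0.250000
u = exp(sigma*sqrt(dt)) = 1.209250; d = 1/u = 0.826959
p = (exp((r-q)*dt) - d) / (u - d) = 0.494168
Discount per step: exp(-r*dt) = 0.984373
Stock lattice S(k, i) with i counting down-moves:
  k=0: S(0,0) = 25.8000
  k=1: S(1,0) = 31.1986; S(1,1) = 21.3355
  k=2: S(2,0) = 37.7269; S(2,1) = 25.8000; S(2,2) = 17.6436
Terminal payoffs V(N, i) = max(K - S_T, 0):
  V(2,0) = 0.000000; V(2,1) = 0.000000; V(2,2) = 4.806376
Backward induction: V(k, i) = exp(-r*dt) * [p * V(k+1, i) + (1-p) * V(k+1, i+1)].
  V(1,0) = exp(-r*dt) * [p*0.000000 + (1-p)*0.000000] = 0.000000
  V(1,1) = exp(-r*dt) * [p*0.000000 + (1-p)*4.806376] = 2.393229
  V(0,0) = exp(-r*dt) * [p*0.000000 + (1-p)*2.393229] = 1.191656


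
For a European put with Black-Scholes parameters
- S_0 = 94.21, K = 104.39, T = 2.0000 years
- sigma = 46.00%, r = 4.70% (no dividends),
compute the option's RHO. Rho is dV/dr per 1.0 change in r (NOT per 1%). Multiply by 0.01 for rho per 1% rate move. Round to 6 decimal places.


Answer: Rho = -120.207217

Derivation:
d1 = 0.3120376875; d2 = -0.3385005512
phi(d1) = 0.3799854591; exp(-qT) = 1.0000000000; exp(-rT) = 0.9102827622
N(-d2) = 0.6325069941
Rho = -K*T*exp(-rT)*N(-d2) = -104.3900 * 2.0000 * 0.9102827622 * 0.6325069941 = -120.207217


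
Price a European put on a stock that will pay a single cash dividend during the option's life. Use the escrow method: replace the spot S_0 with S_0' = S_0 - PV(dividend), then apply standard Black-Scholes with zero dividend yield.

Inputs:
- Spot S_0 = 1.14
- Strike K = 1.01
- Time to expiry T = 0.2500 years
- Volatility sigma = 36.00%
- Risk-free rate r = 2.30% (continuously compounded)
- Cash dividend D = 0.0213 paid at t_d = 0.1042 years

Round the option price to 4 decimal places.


Answer: Price = 0.0321

Derivation:
PV(D) = D * exp(-r * t_d) = 0.0213 * 0.99760627 = 0.02124901
S_0' = S_0 - PV(D) = 1.1400 - 0.02124901 = 1.11875099
d1 = (ln(S_0'/K) + (r + sigma^2/2)*T) / (sigma*sqrt(T)) = 0.69006968
d2 = d1 - sigma*sqrt(T) = 0.51006968
exp(-rT) = 0.99426650
N(-d1) = 0.24507519; N(-d2) = 0.30500132
P = K * exp(-rT) * N(-d2) - S_0' * N(-d1) = 1.0100 * 0.99426650 * 0.30500132 - 1.11875099 * 0.24507519 = 0.0321


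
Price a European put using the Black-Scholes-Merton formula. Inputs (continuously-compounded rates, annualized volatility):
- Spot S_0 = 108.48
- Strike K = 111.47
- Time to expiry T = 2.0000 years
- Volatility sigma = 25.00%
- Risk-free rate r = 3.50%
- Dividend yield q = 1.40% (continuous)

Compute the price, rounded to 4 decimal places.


Answer: Price = 13.9298

Derivation:
d1 = (ln(S/K) + (r - q + 0.5*sigma^2) * T) / (sigma * sqrt(T)) = 0.21866663
d2 = d1 - sigma * sqrt(T) = -0.13488676
exp(-rT) = 0.93239382; exp(-qT) = 0.97238837
P = K * exp(-rT) * N(-d2) - S_0 * exp(-qT) * N(-d1)
N(-d1) = 0.41345487; N(-d2) = 0.55364930
P = 111.4700 * 0.93239382 * 0.55364930 - 108.4800 * 0.97238837 * 0.41345487 = 13.9298


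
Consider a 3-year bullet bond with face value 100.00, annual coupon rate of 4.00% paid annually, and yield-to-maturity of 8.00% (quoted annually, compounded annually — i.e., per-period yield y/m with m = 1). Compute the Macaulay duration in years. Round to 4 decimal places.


Answer: Macaulay duration = 2.8792 years

Derivation:
Coupon per period c = face * coupon_rate / m = 4.000000
Periods per year m = 1; per-period yield y/m = 0.080000
Number of cashflows N = 3
Cashflows (t years, CF_t, discount factor 1/(1+y/m)^(m*t), PV):
  t = 1.0000: CF_t = 4.000000, DF = 0.925926, PV = 3.703704
  t = 2.0000: CF_t = 4.000000, DF = 0.857339, PV = 3.429355
  t = 3.0000: CF_t = 104.000000, DF = 0.793832, PV = 82.558553
Price P = sum_t PV_t = 89.691612
Macaulay numerator sum_t t * PV_t:
  t * PV_t at t = 1.0000: 3.703704
  t * PV_t at t = 2.0000: 6.858711
  t * PV_t at t = 3.0000: 247.675659
Macaulay duration D = (sum_t t * PV_t) / P = 258.238073 / 89.691612 = 2.879178


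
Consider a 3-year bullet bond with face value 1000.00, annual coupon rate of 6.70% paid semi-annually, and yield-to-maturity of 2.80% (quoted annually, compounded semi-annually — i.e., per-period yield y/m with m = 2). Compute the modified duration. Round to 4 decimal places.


Answer: Modified duration = 2.7427

Derivation:
Coupon per period c = face * coupon_rate / m = 33.500000
Periods per year m = 2; per-period yield y/m = 0.014000
Number of cashflows N = 6
Cashflows (t years, CF_t, discount factor 1/(1+y/m)^(m*t), PV):
  t = 0.5000: CF_t = 33.500000, DF = 0.986193, PV = 33.037475
  t = 1.0000: CF_t = 33.500000, DF = 0.972577, PV = 32.581337
  t = 1.5000: CF_t = 33.500000, DF = 0.959149, PV = 32.131496
  t = 2.0000: CF_t = 33.500000, DF = 0.945906, PV = 31.687866
  t = 2.5000: CF_t = 33.500000, DF = 0.932847, PV = 31.250361
  t = 3.0000: CF_t = 1033.500000, DF = 0.919967, PV = 950.785940
Price P = sum_t PV_t = 1111.474474
First compute Macaulay numerator sum_t t * PV_t:
  t * PV_t at t = 0.5000: 16.518738
  t * PV_t at t = 1.0000: 32.581337
  t * PV_t at t = 1.5000: 48.197244
  t * PV_t at t = 2.0000: 63.375731
  t * PV_t at t = 2.5000: 78.125901
  t * PV_t at t = 3.0000: 2852.357821
Macaulay duration D = 3091.156771 / 1111.474474 = 2.781132
Modified duration = D / (1 + y/m) = 2.781132 / (1 + 0.014000) = 2.742733


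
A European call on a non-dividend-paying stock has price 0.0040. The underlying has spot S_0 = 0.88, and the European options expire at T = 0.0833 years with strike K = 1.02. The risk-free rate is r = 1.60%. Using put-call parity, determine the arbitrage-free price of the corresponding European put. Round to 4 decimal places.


Answer: Put price = 0.1426

Derivation:
Put-call parity: C - P = S_0 * exp(-qT) - K * exp(-rT).
S_0 * exp(-qT) = 0.8800 * 1.00000000 = 0.88000000
K * exp(-rT) = 1.0200 * 0.99866809 = 1.01864145
P = C - S*exp(-qT) + K*exp(-rT)
P = 0.0040 - 0.88000000 + 1.01864145 = 0.1426


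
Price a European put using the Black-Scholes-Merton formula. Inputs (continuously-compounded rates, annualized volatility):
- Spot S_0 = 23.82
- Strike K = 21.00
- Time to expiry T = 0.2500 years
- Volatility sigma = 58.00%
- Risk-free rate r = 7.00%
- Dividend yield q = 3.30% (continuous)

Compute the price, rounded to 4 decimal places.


d1 = (ln(S/K) + (r - q + 0.5*sigma^2) * T) / (sigma * sqrt(T)) = 0.61139009
d2 = d1 - sigma * sqrt(T) = 0.32139009
exp(-rT) = 0.98265224; exp(-qT) = 0.99178394
P = K * exp(-rT) * N(-d2) - S_0 * exp(-qT) * N(-d1)
N(-d1) = 0.27047068; N(-d2) = 0.37395740
P = 21.0000 * 0.98265224 * 0.37395740 - 23.8200 * 0.99178394 * 0.27047068 = 1.3272

Answer: Price = 1.3272


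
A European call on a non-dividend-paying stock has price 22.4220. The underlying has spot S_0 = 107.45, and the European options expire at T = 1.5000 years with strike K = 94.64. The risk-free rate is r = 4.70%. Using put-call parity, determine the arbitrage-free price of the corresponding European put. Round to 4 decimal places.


Put-call parity: C - P = S_0 * exp(-qT) - K * exp(-rT).
S_0 * exp(-qT) = 107.4500 * 1.00000000 = 107.45000000
K * exp(-rT) = 94.6400 * 0.93192774 = 88.19764127
P = C - S*exp(-qT) + K*exp(-rT)
P = 22.4220 - 107.45000000 + 88.19764127 = 3.1696

Answer: Put price = 3.1696


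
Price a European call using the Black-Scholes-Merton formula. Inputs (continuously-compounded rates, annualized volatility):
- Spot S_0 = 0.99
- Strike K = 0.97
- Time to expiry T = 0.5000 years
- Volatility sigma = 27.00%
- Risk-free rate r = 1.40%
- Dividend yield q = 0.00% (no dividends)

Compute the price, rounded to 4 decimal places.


Answer: Price = 0.0884

Derivation:
d1 = (ln(S/K) + (r - q + 0.5*sigma^2) * T) / (sigma * sqrt(T)) = 0.23902237
d2 = d1 - sigma * sqrt(T) = 0.04810354
exp(-rT) = 0.99302444; exp(-qT) = 1.00000000
C = S_0 * exp(-qT) * N(d1) - K * exp(-rT) * N(d2)
N(d1) = 0.59445588; N(d2) = 0.51918314
C = 0.9900 * 1.00000000 * 0.59445588 - 0.9700 * 0.99302444 * 0.51918314 = 0.0884


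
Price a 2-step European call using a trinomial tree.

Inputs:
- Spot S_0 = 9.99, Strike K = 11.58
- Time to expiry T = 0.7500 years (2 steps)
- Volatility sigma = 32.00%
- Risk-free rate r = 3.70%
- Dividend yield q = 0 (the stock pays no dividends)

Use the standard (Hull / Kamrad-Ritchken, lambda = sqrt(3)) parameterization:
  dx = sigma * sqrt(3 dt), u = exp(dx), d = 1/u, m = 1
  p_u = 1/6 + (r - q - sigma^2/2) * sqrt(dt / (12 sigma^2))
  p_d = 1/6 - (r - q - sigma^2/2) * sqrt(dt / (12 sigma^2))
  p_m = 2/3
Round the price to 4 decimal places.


Answer: Price = V(0,0) = 0.7032

Derivation:
dt = T/N = 0.375000; dx = sigma*sqrt(3*dt) = 0.339411
u = exp(dx) = 1.404121; d = 1/u = 0.712189
p_u = 0.158822, p_m = 0.666667, p_d = 0.174511
Discount per step: exp(-r*dt) = 0.986221
Stock lattice S(k, j) with j the centered position index:
  k=0: S(0,+0) = 9.9900
  k=1: S(1,-1) = 7.1148; S(1,+0) = 9.9900; S(1,+1) = 14.0272
  k=2: S(2,-2) = 5.0671; S(2,-1) = 7.1148; S(2,+0) = 9.9900; S(2,+1) = 14.0272; S(2,+2) = 19.6958
Terminal payoffs V(N, j) = max(S_T - K, 0):
  V(2,-2) = 0.000000; V(2,-1) = 0.000000; V(2,+0) = 0.000000; V(2,+1) = 2.447166; V(2,+2) = 8.115833
Backward induction: V(k, j) = exp(-r*dt) * [p_u * V(k+1, j+1) + p_m * V(k+1, j) + p_d * V(k+1, j-1)]
  V(1,-1) = exp(-r*dt) * [p_u*0.000000 + p_m*0.000000 + p_d*0.000000] = 0.000000
  V(1,+0) = exp(-r*dt) * [p_u*2.447166 + p_m*0.000000 + p_d*0.000000] = 0.383309
  V(1,+1) = exp(-r*dt) * [p_u*8.115833 + p_m*2.447166 + p_d*0.000000] = 2.880177
  V(0,+0) = exp(-r*dt) * [p_u*2.880177 + p_m*0.383309 + p_d*0.000000] = 0.703151


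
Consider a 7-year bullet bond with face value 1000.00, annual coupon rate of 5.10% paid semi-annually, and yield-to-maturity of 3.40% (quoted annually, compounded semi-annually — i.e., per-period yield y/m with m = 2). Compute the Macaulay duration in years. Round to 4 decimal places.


Coupon per period c = face * coupon_rate / m = 25.500000
Periods per year m = 2; per-period yield y/m = 0.017000
Number of cashflows N = 14
Cashflows (t years, CF_t, discount factor 1/(1+y/m)^(m*t), PV):
  t = 0.5000: CF_t = 25.500000, DF = 0.983284, PV = 25.073746
  t = 1.0000: CF_t = 25.500000, DF = 0.966848, PV = 24.654618
  t = 1.5000: CF_t = 25.500000, DF = 0.950686, PV = 24.242495
  t = 2.0000: CF_t = 25.500000, DF = 0.934795, PV = 23.837262
  t = 2.5000: CF_t = 25.500000, DF = 0.919169, PV = 23.438802
  t = 3.0000: CF_t = 25.500000, DF = 0.903804, PV = 23.047003
  t = 3.5000: CF_t = 25.500000, DF = 0.888696, PV = 22.661753
  t = 4.0000: CF_t = 25.500000, DF = 0.873841, PV = 22.282943
  t = 4.5000: CF_t = 25.500000, DF = 0.859234, PV = 21.910465
  t = 5.0000: CF_t = 25.500000, DF = 0.844871, PV = 21.544214
  t = 5.5000: CF_t = 25.500000, DF = 0.830748, PV = 21.184084
  t = 6.0000: CF_t = 25.500000, DF = 0.816862, PV = 20.829975
  t = 6.5000: CF_t = 25.500000, DF = 0.803207, PV = 20.481785
  t = 7.0000: CF_t = 1025.500000, DF = 0.789781, PV = 809.920374
Price P = sum_t PV_t = 1105.109520
Macaulay numerator sum_t t * PV_t:
  t * PV_t at t = 0.5000: 12.536873
  t * PV_t at t = 1.0000: 24.654618
  t * PV_t at t = 1.5000: 36.363743
  t * PV_t at t = 2.0000: 47.674524
  t * PV_t at t = 2.5000: 58.597006
  t * PV_t at t = 3.0000: 69.141010
  t * PV_t at t = 3.5000: 79.316137
  t * PV_t at t = 4.0000: 89.131774
  t * PV_t at t = 4.5000: 98.597095
  t * PV_t at t = 5.0000: 107.721069
  t * PV_t at t = 5.5000: 116.512464
  t * PV_t at t = 6.0000: 124.979849
  t * PV_t at t = 6.5000: 133.131599
  t * PV_t at t = 7.0000: 5669.442615
Macaulay duration D = (sum_t t * PV_t) / P = 6667.800375 / 1105.109520 = 6.033610

Answer: Macaulay duration = 6.0336 years


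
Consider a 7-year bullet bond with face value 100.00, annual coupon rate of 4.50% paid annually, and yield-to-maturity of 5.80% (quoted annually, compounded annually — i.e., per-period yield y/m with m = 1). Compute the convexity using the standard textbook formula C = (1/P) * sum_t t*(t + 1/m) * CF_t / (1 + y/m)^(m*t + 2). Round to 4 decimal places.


Answer: Convexity = 41.7363

Derivation:
Coupon per period c = face * coupon_rate / m = 4.500000
Periods per year m = 1; per-period yield y/m = 0.058000
Number of cashflows N = 7
Cashflows (t years, CF_t, discount factor 1/(1+y/m)^(m*t), PV):
  t = 1.0000: CF_t = 4.500000, DF = 0.945180, PV = 4.253308
  t = 2.0000: CF_t = 4.500000, DF = 0.893364, PV = 4.020140
  t = 3.0000: CF_t = 4.500000, DF = 0.844390, PV = 3.799754
  t = 4.0000: CF_t = 4.500000, DF = 0.798100, PV = 3.591450
  t = 5.0000: CF_t = 4.500000, DF = 0.754348, PV = 3.394565
  t = 6.0000: CF_t = 4.500000, DF = 0.712994, PV = 3.208474
  t = 7.0000: CF_t = 104.500000, DF = 0.673908, PV = 70.423340
Price P = sum_t PV_t = 92.691031
Convexity numerator sum_t t*(t + 1/m) * CF_t / (1+y/m)^(m*t + 2):
  t = 1.0000: term = 7.599509
  t = 2.0000: term = 21.548701
  t = 3.0000: term = 40.734784
  t = 4.0000: term = 64.169478
  t = 5.0000: term = 90.977520
  t = 6.0000: term = 120.386132
  t = 7.0000: term = 3523.167638
Convexity = (1/P) * sum = 3868.583762 / 92.691031 = 41.736333


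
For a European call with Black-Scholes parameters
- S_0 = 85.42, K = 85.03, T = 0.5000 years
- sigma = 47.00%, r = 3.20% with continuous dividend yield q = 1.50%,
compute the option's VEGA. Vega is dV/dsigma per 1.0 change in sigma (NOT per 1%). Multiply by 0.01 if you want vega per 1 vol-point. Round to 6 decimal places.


Answer: Vega = 23.416708

Derivation:
d1 = 0.2055157115; d2 = -0.1268244757
phi(d1) = 0.3906056143; exp(-qT) = 0.9925280548; exp(-rT) = 0.9841273201
Vega = S * exp(-qT) * phi(d1) * sqrt(T) = 85.4200 * 0.9925280548 * 0.3906056143 * 0.7071067812 = 23.416708


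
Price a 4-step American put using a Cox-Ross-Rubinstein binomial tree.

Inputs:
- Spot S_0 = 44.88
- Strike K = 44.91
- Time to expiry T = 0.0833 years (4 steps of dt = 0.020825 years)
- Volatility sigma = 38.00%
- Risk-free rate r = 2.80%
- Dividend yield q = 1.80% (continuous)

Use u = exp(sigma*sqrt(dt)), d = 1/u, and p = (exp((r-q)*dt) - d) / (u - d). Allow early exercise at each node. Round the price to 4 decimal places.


Answer: Price = V(0,0) = 1.8523

Derivation:
dt = T/N = 0.020825
u = exp(sigma*sqrt(dt)) = 1.056369; d = 1/u = 0.946639
p = (exp((r-q)*dt) - d) / (u - d) = 0.488192
Discount per step: exp(-r*dt) = 0.999417
Stock lattice S(k, i) with i counting down-moves:
  k=0: S(0,0) = 44.8800
  k=1: S(1,0) = 47.4098; S(1,1) = 42.4852
  k=2: S(2,0) = 50.0823; S(2,1) = 44.8800; S(2,2) = 40.2181
  k=3: S(3,0) = 52.9053; S(3,1) = 47.4098; S(3,2) = 42.4852; S(3,3) = 38.0720
  k=4: S(4,0) = 55.8875; S(4,1) = 50.0823; S(4,2) = 44.8800; S(4,3) = 40.2181; S(4,4) = 36.0405
Terminal payoffs V(N, i) = max(K - S_T, 0):
  V(4,0) = 0.000000; V(4,1) = 0.000000; V(4,2) = 0.030000; V(4,3) = 4.691880; V(4,4) = 8.869510
Backward induction: V(k, i) = exp(-r*dt) * [p * V(k+1, i) + (1-p) * V(k+1, i+1)]; then take max(V_cont, immediate exercise) for American.
  V(3,0) = exp(-r*dt) * [p*0.000000 + (1-p)*0.000000] = 0.000000; exercise = 0.000000; V(3,0) = max -> 0.000000
  V(3,1) = exp(-r*dt) * [p*0.000000 + (1-p)*0.030000] = 0.015345; exercise = 0.000000; V(3,1) = max -> 0.015345
  V(3,2) = exp(-r*dt) * [p*0.030000 + (1-p)*4.691880] = 2.414578; exercise = 2.424835; V(3,2) = max -> 2.424835
  V(3,3) = exp(-r*dt) * [p*4.691880 + (1-p)*8.869510] = 6.826042; exercise = 6.837953; V(3,3) = max -> 6.837953
  V(2,0) = exp(-r*dt) * [p*0.000000 + (1-p)*0.015345] = 0.007849; exercise = 0.000000; V(2,0) = max -> 0.007849
  V(2,1) = exp(-r*dt) * [p*0.015345 + (1-p)*2.424835] = 1.247813; exercise = 0.030000; V(2,1) = max -> 1.247813
  V(2,2) = exp(-r*dt) * [p*2.424835 + (1-p)*6.837953] = 4.680773; exercise = 4.691880; V(2,2) = max -> 4.691880
  V(1,0) = exp(-r*dt) * [p*0.007849 + (1-p)*1.247813] = 0.642098; exercise = 0.000000; V(1,0) = max -> 0.642098
  V(1,1) = exp(-r*dt) * [p*1.247813 + (1-p)*4.691880] = 3.008758; exercise = 2.424835; V(1,1) = max -> 3.008758
  V(0,0) = exp(-r*dt) * [p*0.642098 + (1-p)*3.008758] = 1.852293; exercise = 0.030000; V(0,0) = max -> 1.852293


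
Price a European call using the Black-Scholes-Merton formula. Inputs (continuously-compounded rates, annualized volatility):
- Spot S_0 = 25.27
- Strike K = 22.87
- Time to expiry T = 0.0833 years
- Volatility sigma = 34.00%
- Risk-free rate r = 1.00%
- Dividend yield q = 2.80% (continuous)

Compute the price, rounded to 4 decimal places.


Answer: Price = 2.5556

Derivation:
d1 = (ln(S/K) + (r - q + 0.5*sigma^2) * T) / (sigma * sqrt(T)) = 1.05072194
d2 = d1 - sigma * sqrt(T) = 0.95259202
exp(-rT) = 0.99916735; exp(-qT) = 0.99767032
C = S_0 * exp(-qT) * N(d1) - K * exp(-rT) * N(d2)
N(d1) = 0.85330684; N(d2) = 0.82960159
C = 25.2700 * 0.99767032 * 0.85330684 - 22.8700 * 0.99916735 * 0.82960159 = 2.5556


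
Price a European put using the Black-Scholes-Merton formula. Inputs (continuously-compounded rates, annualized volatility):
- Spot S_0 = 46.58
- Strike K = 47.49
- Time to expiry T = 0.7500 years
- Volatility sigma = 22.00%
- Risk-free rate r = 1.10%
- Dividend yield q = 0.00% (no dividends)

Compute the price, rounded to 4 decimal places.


d1 = (ln(S/K) + (r - q + 0.5*sigma^2) * T) / (sigma * sqrt(T)) = 0.03701394
d2 = d1 - sigma * sqrt(T) = -0.15351165
exp(-rT) = 0.99178394; exp(-qT) = 1.00000000
P = K * exp(-rT) * N(-d2) - S_0 * exp(-qT) * N(-d1)
N(-d1) = 0.48523695; N(-d2) = 0.56100260
P = 47.4900 * 0.99178394 * 0.56100260 - 46.5800 * 1.00000000 * 0.48523695 = 3.8208

Answer: Price = 3.8208


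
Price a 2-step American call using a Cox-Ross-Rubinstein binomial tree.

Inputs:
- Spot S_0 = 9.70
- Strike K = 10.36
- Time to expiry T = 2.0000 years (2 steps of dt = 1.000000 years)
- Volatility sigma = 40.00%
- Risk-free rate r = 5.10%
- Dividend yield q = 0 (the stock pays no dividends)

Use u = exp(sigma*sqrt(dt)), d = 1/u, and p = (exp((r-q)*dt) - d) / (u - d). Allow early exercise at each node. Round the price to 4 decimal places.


dt = T/N = 1.000000
u = exp(sigma*sqrt(dt)) = 1.491825; d = 1/u = 0.670320
p = (exp((r-q)*dt) - d) / (u - d) = 0.465004
Discount per step: exp(-r*dt) = 0.950279
Stock lattice S(k, i) with i counting down-moves:
  k=0: S(0,0) = 9.7000
  k=1: S(1,0) = 14.4707; S(1,1) = 6.5021
  k=2: S(2,0) = 21.5877; S(2,1) = 9.7000; S(2,2) = 4.3585
Terminal payoffs V(N, i) = max(S_T - K, 0):
  V(2,0) = 11.227747; V(2,1) = 0.000000; V(2,2) = 0.000000
Backward induction: V(k, i) = exp(-r*dt) * [p * V(k+1, i) + (1-p) * V(k+1, i+1)]; then take max(V_cont, immediate exercise) for American.
  V(1,0) = exp(-r*dt) * [p*11.227747 + (1-p)*0.000000] = 4.961354; exercise = 4.110700; V(1,0) = max -> 4.961354
  V(1,1) = exp(-r*dt) * [p*0.000000 + (1-p)*0.000000] = 0.000000; exercise = 0.000000; V(1,1) = max -> 0.000000
  V(0,0) = exp(-r*dt) * [p*4.961354 + (1-p)*0.000000] = 2.192339; exercise = 0.000000; V(0,0) = max -> 2.192339

Answer: Price = V(0,0) = 2.1923


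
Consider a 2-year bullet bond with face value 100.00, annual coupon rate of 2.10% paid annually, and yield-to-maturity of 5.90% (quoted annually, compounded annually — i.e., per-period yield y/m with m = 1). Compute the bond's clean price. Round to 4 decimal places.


Coupon per period c = face * coupon_rate / m = 2.100000
Periods per year m = 1; per-period yield y/m = 0.059000
Number of cashflows N = 2
Cashflows (t years, CF_t, discount factor 1/(1+y/m)^(m*t), PV):
  t = 1.0000: CF_t = 2.100000, DF = 0.944287, PV = 1.983003
  t = 2.0000: CF_t = 102.100000, DF = 0.891678, PV = 91.040330
Price P = sum_t PV_t = 93.023333

Answer: Price = 93.0233


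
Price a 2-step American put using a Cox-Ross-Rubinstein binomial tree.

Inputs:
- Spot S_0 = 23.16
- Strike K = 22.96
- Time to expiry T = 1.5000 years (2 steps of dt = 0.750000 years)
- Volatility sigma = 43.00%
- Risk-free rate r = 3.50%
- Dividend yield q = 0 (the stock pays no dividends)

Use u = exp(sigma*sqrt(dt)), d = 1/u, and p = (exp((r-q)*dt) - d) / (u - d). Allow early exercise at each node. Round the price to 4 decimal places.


Answer: Price = V(0,0) = 3.7993

Derivation:
dt = T/N = 0.750000
u = exp(sigma*sqrt(dt)) = 1.451200; d = 1/u = 0.689085
p = (exp((r-q)*dt) - d) / (u - d) = 0.442863
Discount per step: exp(-r*dt) = 0.974092
Stock lattice S(k, i) with i counting down-moves:
  k=0: S(0,0) = 23.1600
  k=1: S(1,0) = 33.6098; S(1,1) = 15.9592
  k=2: S(2,0) = 48.7745; S(2,1) = 23.1600; S(2,2) = 10.9972
Terminal payoffs V(N, i) = max(K - S_T, 0):
  V(2,0) = 0.000000; V(2,1) = 0.000000; V(2,2) = 11.962755
Backward induction: V(k, i) = exp(-r*dt) * [p * V(k+1, i) + (1-p) * V(k+1, i+1)]; then take max(V_cont, immediate exercise) for American.
  V(1,0) = exp(-r*dt) * [p*0.000000 + (1-p)*0.000000] = 0.000000; exercise = 0.000000; V(1,0) = max -> 0.000000
  V(1,1) = exp(-r*dt) * [p*0.000000 + (1-p)*11.962755] = 6.492215; exercise = 7.000796; V(1,1) = max -> 7.000796
  V(0,0) = exp(-r*dt) * [p*0.000000 + (1-p)*7.000796] = 3.799348; exercise = 0.000000; V(0,0) = max -> 3.799348


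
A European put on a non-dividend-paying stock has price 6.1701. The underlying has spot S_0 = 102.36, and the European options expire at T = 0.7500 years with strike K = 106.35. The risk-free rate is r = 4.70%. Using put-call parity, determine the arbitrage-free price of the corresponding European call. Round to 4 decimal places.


Put-call parity: C - P = S_0 * exp(-qT) - K * exp(-rT).
S_0 * exp(-qT) = 102.3600 * 1.00000000 = 102.36000000
K * exp(-rT) = 106.3500 * 0.96536405 = 102.66646619
C = P + S*exp(-qT) - K*exp(-rT)
C = 6.1701 + 102.36000000 - 102.66646619 = 5.8636

Answer: Call price = 5.8636


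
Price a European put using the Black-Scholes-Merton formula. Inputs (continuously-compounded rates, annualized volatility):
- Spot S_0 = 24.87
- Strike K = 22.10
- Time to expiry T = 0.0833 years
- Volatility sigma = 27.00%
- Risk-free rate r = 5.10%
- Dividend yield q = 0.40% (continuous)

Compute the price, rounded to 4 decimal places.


Answer: Price = 0.0459

Derivation:
d1 = (ln(S/K) + (r - q + 0.5*sigma^2) * T) / (sigma * sqrt(T)) = 1.60453401
d2 = d1 - sigma * sqrt(T) = 1.52660731
exp(-rT) = 0.99576071; exp(-qT) = 0.99966686
P = K * exp(-rT) * N(-d2) - S_0 * exp(-qT) * N(-d1)
N(-d1) = 0.05429820; N(-d2) = 0.06342934
P = 22.1000 * 0.99576071 * 0.06342934 - 24.8700 * 0.99966686 * 0.05429820 = 0.0459


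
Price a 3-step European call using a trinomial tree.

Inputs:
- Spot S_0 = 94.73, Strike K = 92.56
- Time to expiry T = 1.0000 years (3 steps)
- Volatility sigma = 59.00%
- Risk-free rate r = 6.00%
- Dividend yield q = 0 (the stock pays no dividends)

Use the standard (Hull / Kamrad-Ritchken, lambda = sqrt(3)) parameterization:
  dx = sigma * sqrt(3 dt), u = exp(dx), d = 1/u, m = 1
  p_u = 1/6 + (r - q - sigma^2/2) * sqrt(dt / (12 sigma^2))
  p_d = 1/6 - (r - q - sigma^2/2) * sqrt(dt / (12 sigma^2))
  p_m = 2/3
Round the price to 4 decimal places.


dt = T/N = 0.333333; dx = sigma*sqrt(3*dt) = 0.590000
u = exp(dx) = 1.803988; d = 1/u = 0.554327
p_u = 0.134449, p_m = 0.666667, p_d = 0.198884
Discount per step: exp(-r*dt) = 0.980199
Stock lattice S(k, j) with j the centered position index:
  k=0: S(0,+0) = 94.7300
  k=1: S(1,-1) = 52.5114; S(1,+0) = 94.7300; S(1,+1) = 170.8918
  k=2: S(2,-2) = 29.1085; S(2,-1) = 52.5114; S(2,+0) = 94.7300; S(2,+1) = 170.8918; S(2,+2) = 308.2869
  k=3: S(3,-3) = 16.1356; S(3,-2) = 29.1085; S(3,-1) = 52.5114; S(3,+0) = 94.7300; S(3,+1) = 170.8918; S(3,+2) = 308.2869; S(3,+3) = 556.1459
Terminal payoffs V(N, j) = max(S_T - K, 0):
  V(3,-3) = 0.000000; V(3,-2) = 0.000000; V(3,-1) = 0.000000; V(3,+0) = 2.170000; V(3,+1) = 78.331823; V(3,+2) = 215.726868; V(3,+3) = 463.585939
Backward induction: V(k, j) = exp(-r*dt) * [p_u * V(k+1, j+1) + p_m * V(k+1, j) + p_d * V(k+1, j-1)]
  V(2,-2) = exp(-r*dt) * [p_u*0.000000 + p_m*0.000000 + p_d*0.000000] = 0.000000
  V(2,-1) = exp(-r*dt) * [p_u*2.170000 + p_m*0.000000 + p_d*0.000000] = 0.285978
  V(2,+0) = exp(-r*dt) * [p_u*78.331823 + p_m*2.170000 + p_d*0.000000] = 11.741127
  V(2,+1) = exp(-r*dt) * [p_u*215.726868 + p_m*78.331823 + p_d*2.170000] = 80.040170
  V(2,+2) = exp(-r*dt) * [p_u*463.585939 + p_m*215.726868 + p_d*78.331823] = 217.335148
  V(1,-1) = exp(-r*dt) * [p_u*11.741127 + p_m*0.285978 + p_d*0.000000] = 1.734203
  V(1,+0) = exp(-r*dt) * [p_u*80.040170 + p_m*11.741127 + p_d*0.285978] = 18.276419
  V(1,+1) = exp(-r*dt) * [p_u*217.335148 + p_m*80.040170 + p_d*11.741127] = 83.234319
  V(0,+0) = exp(-r*dt) * [p_u*83.234319 + p_m*18.276419 + p_d*1.734203] = 23.250282

Answer: Price = V(0,0) = 23.2503


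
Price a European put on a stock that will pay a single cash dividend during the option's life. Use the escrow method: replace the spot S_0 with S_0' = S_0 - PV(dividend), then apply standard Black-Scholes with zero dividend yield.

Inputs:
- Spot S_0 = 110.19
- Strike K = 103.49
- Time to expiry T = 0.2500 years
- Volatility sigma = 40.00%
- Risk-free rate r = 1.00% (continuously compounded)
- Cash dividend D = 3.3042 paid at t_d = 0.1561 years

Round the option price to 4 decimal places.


PV(D) = D * exp(-r * t_d) = 3.3042 * 0.99844022 = 3.29904617
S_0' = S_0 - PV(D) = 110.1900 - 3.29904617 = 106.89095383
d1 = (ln(S_0'/K) + (r + sigma^2/2)*T) / (sigma*sqrt(T)) = 0.27417101
d2 = d1 - sigma*sqrt(T) = 0.07417101
exp(-rT) = 0.99750312
N(-d1) = 0.39197660; N(-d2) = 0.47043716
P = K * exp(-rT) * N(-d2) - S_0' * N(-d1) = 103.4900 * 0.99750312 * 0.47043716 - 106.89095383 * 0.39197660 = 6.6652

Answer: Price = 6.6652


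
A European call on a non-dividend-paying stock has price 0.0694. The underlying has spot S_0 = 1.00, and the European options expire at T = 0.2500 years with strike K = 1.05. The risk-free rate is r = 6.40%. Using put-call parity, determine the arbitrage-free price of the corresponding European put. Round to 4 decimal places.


Put-call parity: C - P = S_0 * exp(-qT) - K * exp(-rT).
S_0 * exp(-qT) = 1.0000 * 1.00000000 = 1.00000000
K * exp(-rT) = 1.0500 * 0.98412732 = 1.03333369
P = C - S*exp(-qT) + K*exp(-rT)
P = 0.0694 - 1.00000000 + 1.03333369 = 0.1027

Answer: Put price = 0.1027


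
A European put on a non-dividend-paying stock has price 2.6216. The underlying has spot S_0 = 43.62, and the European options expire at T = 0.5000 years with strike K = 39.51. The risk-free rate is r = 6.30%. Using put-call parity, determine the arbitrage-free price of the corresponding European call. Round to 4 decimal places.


Put-call parity: C - P = S_0 * exp(-qT) - K * exp(-rT).
S_0 * exp(-qT) = 43.6200 * 1.00000000 = 43.62000000
K * exp(-rT) = 39.5100 * 0.96899096 = 38.28483269
C = P + S*exp(-qT) - K*exp(-rT)
C = 2.6216 + 43.62000000 - 38.28483269 = 7.9568

Answer: Call price = 7.9568


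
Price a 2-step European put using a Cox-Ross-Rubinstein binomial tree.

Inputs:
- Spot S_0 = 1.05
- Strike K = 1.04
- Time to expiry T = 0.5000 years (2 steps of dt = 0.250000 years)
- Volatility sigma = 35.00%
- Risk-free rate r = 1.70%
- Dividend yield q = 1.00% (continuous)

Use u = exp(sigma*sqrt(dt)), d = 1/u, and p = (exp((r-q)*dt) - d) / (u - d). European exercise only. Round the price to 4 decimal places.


Answer: Price = V(0,0) = 0.0863

Derivation:
dt = T/N = 0.250000
u = exp(sigma*sqrt(dt)) = 1.191246; d = 1/u = 0.839457
p = (exp((r-q)*dt) - d) / (u - d) = 0.461340
Discount per step: exp(-r*dt) = 0.995759
Stock lattice S(k, i) with i counting down-moves:
  k=0: S(0,0) = 1.0500
  k=1: S(1,0) = 1.2508; S(1,1) = 0.8814
  k=2: S(2,0) = 1.4900; S(2,1) = 1.0500; S(2,2) = 0.7399
Terminal payoffs V(N, i) = max(K - S_T, 0):
  V(2,0) = 0.000000; V(2,1) = 0.000000; V(2,2) = 0.300078
Backward induction: V(k, i) = exp(-r*dt) * [p * V(k+1, i) + (1-p) * V(k+1, i+1)].
  V(1,0) = exp(-r*dt) * [p*0.000000 + (1-p)*0.000000] = 0.000000
  V(1,1) = exp(-r*dt) * [p*0.000000 + (1-p)*0.300078] = 0.160954
  V(0,0) = exp(-r*dt) * [p*0.000000 + (1-p)*0.160954] = 0.086332


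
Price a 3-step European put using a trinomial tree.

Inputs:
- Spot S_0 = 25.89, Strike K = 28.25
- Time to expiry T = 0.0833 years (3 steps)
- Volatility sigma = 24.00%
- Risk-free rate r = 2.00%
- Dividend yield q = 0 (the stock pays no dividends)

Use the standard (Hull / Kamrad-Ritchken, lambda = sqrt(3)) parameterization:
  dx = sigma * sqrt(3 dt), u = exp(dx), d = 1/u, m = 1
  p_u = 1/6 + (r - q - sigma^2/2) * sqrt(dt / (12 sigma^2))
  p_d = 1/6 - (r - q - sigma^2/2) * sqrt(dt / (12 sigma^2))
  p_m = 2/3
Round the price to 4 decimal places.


Answer: Price = V(0,0) = 2.4099

Derivation:
dt = T/N = 0.027767; dx = sigma*sqrt(3*dt) = 0.069268
u = exp(dx) = 1.071724; d = 1/u = 0.933076
p_u = 0.164903, p_m = 0.666667, p_d = 0.168430
Discount per step: exp(-r*dt) = 0.999445
Stock lattice S(k, j) with j the centered position index:
  k=0: S(0,+0) = 25.8900
  k=1: S(1,-1) = 24.1573; S(1,+0) = 25.8900; S(1,+1) = 27.7469
  k=2: S(2,-2) = 22.5407; S(2,-1) = 24.1573; S(2,+0) = 25.8900; S(2,+1) = 27.7469; S(2,+2) = 29.7370
  k=3: S(3,-3) = 21.0322; S(3,-2) = 22.5407; S(3,-1) = 24.1573; S(3,+0) = 25.8900; S(3,+1) = 27.7469; S(3,+2) = 29.7370; S(3,+3) = 31.8699
Terminal payoffs V(N, j) = max(K - S_T, 0):
  V(3,-3) = 7.217849; V(3,-2) = 5.709348; V(3,-1) = 4.092652; V(3,+0) = 2.360000; V(3,+1) = 0.503077; V(3,+2) = 0.000000; V(3,+3) = 0.000000
Backward induction: V(k, j) = exp(-r*dt) * [p_u * V(k+1, j+1) + p_m * V(k+1, j) + p_d * V(k+1, j-1)]
  V(2,-2) = exp(-r*dt) * [p_u*4.092652 + p_m*5.709348 + p_d*7.217849] = 5.693665
  V(2,-1) = exp(-r*dt) * [p_u*2.360000 + p_m*4.092652 + p_d*5.709348] = 4.076968
  V(2,+0) = exp(-r*dt) * [p_u*0.503077 + p_m*2.360000 + p_d*4.092652] = 2.344317
  V(2,+1) = exp(-r*dt) * [p_u*0.000000 + p_m*0.503077 + p_d*2.360000] = 0.732473
  V(2,+2) = exp(-r*dt) * [p_u*0.000000 + p_m*0.000000 + p_d*0.503077] = 0.084686
  V(1,-1) = exp(-r*dt) * [p_u*2.344317 + p_m*4.076968 + p_d*5.693665] = 4.061294
  V(1,+0) = exp(-r*dt) * [p_u*0.732473 + p_m*2.344317 + p_d*4.076968] = 2.369035
  V(1,+1) = exp(-r*dt) * [p_u*0.084686 + p_m*0.732473 + p_d*2.344317] = 0.896637
  V(0,+0) = exp(-r*dt) * [p_u*0.896637 + p_m*2.369035 + p_d*4.061294] = 2.409921
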